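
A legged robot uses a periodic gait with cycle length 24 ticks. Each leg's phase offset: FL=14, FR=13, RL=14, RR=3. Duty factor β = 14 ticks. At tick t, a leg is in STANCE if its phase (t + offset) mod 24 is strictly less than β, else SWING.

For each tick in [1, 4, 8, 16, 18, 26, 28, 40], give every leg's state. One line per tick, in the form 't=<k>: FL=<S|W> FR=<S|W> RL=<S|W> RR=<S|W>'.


t=1: FL=W FR=W RL=W RR=S
t=4: FL=W FR=W RL=W RR=S
t=8: FL=W FR=W RL=W RR=S
t=16: FL=S FR=S RL=S RR=W
t=18: FL=S FR=S RL=S RR=W
t=26: FL=W FR=W RL=W RR=S
t=28: FL=W FR=W RL=W RR=S
t=40: FL=S FR=S RL=S RR=W

t=1: phase=(15,14,15,4) vs β=14 → FL=W FR=W RL=W RR=S
t=4: phase=(18,17,18,7) vs β=14 → FL=W FR=W RL=W RR=S
t=8: phase=(22,21,22,11) vs β=14 → FL=W FR=W RL=W RR=S
t=16: phase=(6,5,6,19) vs β=14 → FL=S FR=S RL=S RR=W
t=18: phase=(8,7,8,21) vs β=14 → FL=S FR=S RL=S RR=W
t=26: phase=(16,15,16,5) vs β=14 → FL=W FR=W RL=W RR=S
t=28: phase=(18,17,18,7) vs β=14 → FL=W FR=W RL=W RR=S
t=40: phase=(6,5,6,19) vs β=14 → FL=S FR=S RL=S RR=W


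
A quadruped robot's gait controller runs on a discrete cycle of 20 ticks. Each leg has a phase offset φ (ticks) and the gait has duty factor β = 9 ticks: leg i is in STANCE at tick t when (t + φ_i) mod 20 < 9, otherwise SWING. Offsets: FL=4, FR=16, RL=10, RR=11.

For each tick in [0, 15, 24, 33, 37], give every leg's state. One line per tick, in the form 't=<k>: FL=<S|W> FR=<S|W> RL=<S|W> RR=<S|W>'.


t=0: FL=S FR=W RL=W RR=W
t=15: FL=W FR=W RL=S RR=S
t=24: FL=S FR=S RL=W RR=W
t=33: FL=W FR=W RL=S RR=S
t=37: FL=S FR=W RL=S RR=S

t=0: phase=(4,16,10,11) vs β=9 → FL=S FR=W RL=W RR=W
t=15: phase=(19,11,5,6) vs β=9 → FL=W FR=W RL=S RR=S
t=24: phase=(8,0,14,15) vs β=9 → FL=S FR=S RL=W RR=W
t=33: phase=(17,9,3,4) vs β=9 → FL=W FR=W RL=S RR=S
t=37: phase=(1,13,7,8) vs β=9 → FL=S FR=W RL=S RR=S


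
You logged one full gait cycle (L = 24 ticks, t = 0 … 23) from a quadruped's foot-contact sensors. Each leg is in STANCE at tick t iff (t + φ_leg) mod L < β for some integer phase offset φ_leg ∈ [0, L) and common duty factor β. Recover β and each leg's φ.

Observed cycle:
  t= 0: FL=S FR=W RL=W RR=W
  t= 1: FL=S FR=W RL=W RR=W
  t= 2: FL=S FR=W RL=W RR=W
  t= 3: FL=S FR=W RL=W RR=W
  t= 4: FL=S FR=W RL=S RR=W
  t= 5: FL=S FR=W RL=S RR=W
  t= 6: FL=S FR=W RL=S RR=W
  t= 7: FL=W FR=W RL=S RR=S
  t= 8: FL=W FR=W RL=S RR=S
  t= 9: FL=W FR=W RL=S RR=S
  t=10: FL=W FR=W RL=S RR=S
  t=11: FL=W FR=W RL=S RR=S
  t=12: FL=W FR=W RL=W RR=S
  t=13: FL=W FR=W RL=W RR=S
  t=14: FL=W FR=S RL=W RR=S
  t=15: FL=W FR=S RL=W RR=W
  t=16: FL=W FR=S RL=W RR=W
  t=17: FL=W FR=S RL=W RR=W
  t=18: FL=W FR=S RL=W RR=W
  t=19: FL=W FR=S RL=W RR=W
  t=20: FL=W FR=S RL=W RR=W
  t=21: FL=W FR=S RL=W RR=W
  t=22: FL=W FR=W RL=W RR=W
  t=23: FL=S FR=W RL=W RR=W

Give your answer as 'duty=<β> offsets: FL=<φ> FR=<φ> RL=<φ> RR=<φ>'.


duty β = stance ticks per leg = 8
FL: stance ticks = 8; W→S at t=23 → φ=1
FR: stance ticks = 8; W→S at t=14 → φ=10
RL: stance ticks = 8; W→S at t=4 → φ=20
RR: stance ticks = 8; W→S at t=7 → φ=17

duty=8 offsets: FL=1 FR=10 RL=20 RR=17


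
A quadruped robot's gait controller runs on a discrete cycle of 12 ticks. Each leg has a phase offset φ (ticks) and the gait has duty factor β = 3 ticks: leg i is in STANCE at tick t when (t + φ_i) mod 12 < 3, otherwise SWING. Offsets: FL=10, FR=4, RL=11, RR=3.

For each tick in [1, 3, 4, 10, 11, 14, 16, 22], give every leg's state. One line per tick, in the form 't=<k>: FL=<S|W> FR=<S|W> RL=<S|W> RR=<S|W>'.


t=1: phase=(11,5,0,4) vs β=3 → FL=W FR=W RL=S RR=W
t=3: phase=(1,7,2,6) vs β=3 → FL=S FR=W RL=S RR=W
t=4: phase=(2,8,3,7) vs β=3 → FL=S FR=W RL=W RR=W
t=10: phase=(8,2,9,1) vs β=3 → FL=W FR=S RL=W RR=S
t=11: phase=(9,3,10,2) vs β=3 → FL=W FR=W RL=W RR=S
t=14: phase=(0,6,1,5) vs β=3 → FL=S FR=W RL=S RR=W
t=16: phase=(2,8,3,7) vs β=3 → FL=S FR=W RL=W RR=W
t=22: phase=(8,2,9,1) vs β=3 → FL=W FR=S RL=W RR=S

t=1: FL=W FR=W RL=S RR=W
t=3: FL=S FR=W RL=S RR=W
t=4: FL=S FR=W RL=W RR=W
t=10: FL=W FR=S RL=W RR=S
t=11: FL=W FR=W RL=W RR=S
t=14: FL=S FR=W RL=S RR=W
t=16: FL=S FR=W RL=W RR=W
t=22: FL=W FR=S RL=W RR=S


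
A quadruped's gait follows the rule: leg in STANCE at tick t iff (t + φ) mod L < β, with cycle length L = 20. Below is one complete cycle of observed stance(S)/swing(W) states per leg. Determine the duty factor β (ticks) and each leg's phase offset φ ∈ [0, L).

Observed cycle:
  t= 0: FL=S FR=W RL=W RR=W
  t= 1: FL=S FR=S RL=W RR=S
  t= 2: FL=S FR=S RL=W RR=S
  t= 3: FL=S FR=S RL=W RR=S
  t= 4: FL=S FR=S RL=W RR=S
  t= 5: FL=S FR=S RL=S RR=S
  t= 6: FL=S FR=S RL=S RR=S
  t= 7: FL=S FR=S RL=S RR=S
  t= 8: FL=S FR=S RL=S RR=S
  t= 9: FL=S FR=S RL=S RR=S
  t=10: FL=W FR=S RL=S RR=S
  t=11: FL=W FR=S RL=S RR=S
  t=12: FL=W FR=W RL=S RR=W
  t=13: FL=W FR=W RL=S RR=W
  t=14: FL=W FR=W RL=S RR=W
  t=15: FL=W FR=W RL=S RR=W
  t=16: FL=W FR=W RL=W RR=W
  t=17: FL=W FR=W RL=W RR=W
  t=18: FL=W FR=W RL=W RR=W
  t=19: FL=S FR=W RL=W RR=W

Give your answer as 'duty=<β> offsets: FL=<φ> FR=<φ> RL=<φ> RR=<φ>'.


duty=11 offsets: FL=1 FR=19 RL=15 RR=19

duty β = stance ticks per leg = 11
FL: stance ticks = 11; W→S at t=19 → φ=1
FR: stance ticks = 11; W→S at t=1 → φ=19
RL: stance ticks = 11; W→S at t=5 → φ=15
RR: stance ticks = 11; W→S at t=1 → φ=19


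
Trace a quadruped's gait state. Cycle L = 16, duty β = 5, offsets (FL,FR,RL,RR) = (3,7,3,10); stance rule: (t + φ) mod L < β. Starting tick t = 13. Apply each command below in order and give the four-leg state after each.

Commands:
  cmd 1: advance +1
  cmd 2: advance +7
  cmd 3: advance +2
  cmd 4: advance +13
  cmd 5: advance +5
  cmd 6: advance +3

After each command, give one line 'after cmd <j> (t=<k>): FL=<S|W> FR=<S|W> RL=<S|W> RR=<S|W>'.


after cmd 1 (t=14): FL=S FR=W RL=S RR=W
after cmd 2 (t=21): FL=W FR=W RL=W RR=W
after cmd 3 (t=23): FL=W FR=W RL=W RR=S
after cmd 4 (t=36): FL=W FR=W RL=W RR=W
after cmd 5 (t=41): FL=W FR=S RL=W RR=S
after cmd 6 (t=44): FL=W FR=S RL=W RR=W

start t=13: FL=S FR=S RL=S RR=W
cmd 1: advance +1 → t=14, phase=(1,5,1,8) → FL=S FR=W RL=S RR=W
cmd 2: advance +7 → t=21, phase=(8,12,8,15) → FL=W FR=W RL=W RR=W
cmd 3: advance +2 → t=23, phase=(10,14,10,1) → FL=W FR=W RL=W RR=S
cmd 4: advance +13 → t=36, phase=(7,11,7,14) → FL=W FR=W RL=W RR=W
cmd 5: advance +5 → t=41, phase=(12,0,12,3) → FL=W FR=S RL=W RR=S
cmd 6: advance +3 → t=44, phase=(15,3,15,6) → FL=W FR=S RL=W RR=W


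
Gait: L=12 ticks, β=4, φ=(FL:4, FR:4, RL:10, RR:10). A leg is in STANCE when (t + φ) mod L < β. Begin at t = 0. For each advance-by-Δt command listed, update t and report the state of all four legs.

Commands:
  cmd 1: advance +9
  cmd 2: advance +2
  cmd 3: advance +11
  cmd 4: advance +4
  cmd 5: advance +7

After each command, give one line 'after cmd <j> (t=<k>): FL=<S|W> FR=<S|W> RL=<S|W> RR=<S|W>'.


start t=0: FL=W FR=W RL=W RR=W
cmd 1: advance +9 → t=9, phase=(1,1,7,7) → FL=S FR=S RL=W RR=W
cmd 2: advance +2 → t=11, phase=(3,3,9,9) → FL=S FR=S RL=W RR=W
cmd 3: advance +11 → t=22, phase=(2,2,8,8) → FL=S FR=S RL=W RR=W
cmd 4: advance +4 → t=26, phase=(6,6,0,0) → FL=W FR=W RL=S RR=S
cmd 5: advance +7 → t=33, phase=(1,1,7,7) → FL=S FR=S RL=W RR=W

after cmd 1 (t=9): FL=S FR=S RL=W RR=W
after cmd 2 (t=11): FL=S FR=S RL=W RR=W
after cmd 3 (t=22): FL=S FR=S RL=W RR=W
after cmd 4 (t=26): FL=W FR=W RL=S RR=S
after cmd 5 (t=33): FL=S FR=S RL=W RR=W


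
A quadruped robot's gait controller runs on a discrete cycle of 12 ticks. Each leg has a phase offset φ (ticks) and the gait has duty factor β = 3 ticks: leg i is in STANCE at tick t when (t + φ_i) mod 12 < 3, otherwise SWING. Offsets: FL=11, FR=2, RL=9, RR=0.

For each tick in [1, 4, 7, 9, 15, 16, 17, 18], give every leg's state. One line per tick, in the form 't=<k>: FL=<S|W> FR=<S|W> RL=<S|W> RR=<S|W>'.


t=1: phase=(0,3,10,1) vs β=3 → FL=S FR=W RL=W RR=S
t=4: phase=(3,6,1,4) vs β=3 → FL=W FR=W RL=S RR=W
t=7: phase=(6,9,4,7) vs β=3 → FL=W FR=W RL=W RR=W
t=9: phase=(8,11,6,9) vs β=3 → FL=W FR=W RL=W RR=W
t=15: phase=(2,5,0,3) vs β=3 → FL=S FR=W RL=S RR=W
t=16: phase=(3,6,1,4) vs β=3 → FL=W FR=W RL=S RR=W
t=17: phase=(4,7,2,5) vs β=3 → FL=W FR=W RL=S RR=W
t=18: phase=(5,8,3,6) vs β=3 → FL=W FR=W RL=W RR=W

t=1: FL=S FR=W RL=W RR=S
t=4: FL=W FR=W RL=S RR=W
t=7: FL=W FR=W RL=W RR=W
t=9: FL=W FR=W RL=W RR=W
t=15: FL=S FR=W RL=S RR=W
t=16: FL=W FR=W RL=S RR=W
t=17: FL=W FR=W RL=S RR=W
t=18: FL=W FR=W RL=W RR=W


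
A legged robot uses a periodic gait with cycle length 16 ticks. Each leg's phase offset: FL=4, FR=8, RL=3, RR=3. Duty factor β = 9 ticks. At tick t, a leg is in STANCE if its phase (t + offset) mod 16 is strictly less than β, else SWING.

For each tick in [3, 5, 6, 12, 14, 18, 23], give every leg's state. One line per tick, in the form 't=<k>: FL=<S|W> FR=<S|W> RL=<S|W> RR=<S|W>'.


t=3: phase=(7,11,6,6) vs β=9 → FL=S FR=W RL=S RR=S
t=5: phase=(9,13,8,8) vs β=9 → FL=W FR=W RL=S RR=S
t=6: phase=(10,14,9,9) vs β=9 → FL=W FR=W RL=W RR=W
t=12: phase=(0,4,15,15) vs β=9 → FL=S FR=S RL=W RR=W
t=14: phase=(2,6,1,1) vs β=9 → FL=S FR=S RL=S RR=S
t=18: phase=(6,10,5,5) vs β=9 → FL=S FR=W RL=S RR=S
t=23: phase=(11,15,10,10) vs β=9 → FL=W FR=W RL=W RR=W

t=3: FL=S FR=W RL=S RR=S
t=5: FL=W FR=W RL=S RR=S
t=6: FL=W FR=W RL=W RR=W
t=12: FL=S FR=S RL=W RR=W
t=14: FL=S FR=S RL=S RR=S
t=18: FL=S FR=W RL=S RR=S
t=23: FL=W FR=W RL=W RR=W


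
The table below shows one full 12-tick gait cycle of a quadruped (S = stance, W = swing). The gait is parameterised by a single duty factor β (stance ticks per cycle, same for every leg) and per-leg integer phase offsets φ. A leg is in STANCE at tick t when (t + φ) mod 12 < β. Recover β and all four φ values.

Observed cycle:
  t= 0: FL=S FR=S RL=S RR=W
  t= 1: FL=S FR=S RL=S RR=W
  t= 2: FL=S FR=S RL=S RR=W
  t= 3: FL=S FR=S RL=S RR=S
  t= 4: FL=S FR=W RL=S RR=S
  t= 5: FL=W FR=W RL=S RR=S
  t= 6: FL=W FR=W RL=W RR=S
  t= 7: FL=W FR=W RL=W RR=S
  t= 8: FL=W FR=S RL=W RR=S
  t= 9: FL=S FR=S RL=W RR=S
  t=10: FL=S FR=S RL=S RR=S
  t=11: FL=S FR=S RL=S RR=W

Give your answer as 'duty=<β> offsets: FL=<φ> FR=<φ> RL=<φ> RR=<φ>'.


duty β = stance ticks per leg = 8
FL: stance ticks = 8; W→S at t=9 → φ=3
FR: stance ticks = 8; W→S at t=8 → φ=4
RL: stance ticks = 8; W→S at t=10 → φ=2
RR: stance ticks = 8; W→S at t=3 → φ=9

duty=8 offsets: FL=3 FR=4 RL=2 RR=9


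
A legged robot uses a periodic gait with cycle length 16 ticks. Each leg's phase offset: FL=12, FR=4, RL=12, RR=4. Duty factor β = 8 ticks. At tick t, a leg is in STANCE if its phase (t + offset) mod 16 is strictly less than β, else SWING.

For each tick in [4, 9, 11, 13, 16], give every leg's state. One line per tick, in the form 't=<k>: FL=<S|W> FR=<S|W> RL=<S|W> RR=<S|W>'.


t=4: FL=S FR=W RL=S RR=W
t=9: FL=S FR=W RL=S RR=W
t=11: FL=S FR=W RL=S RR=W
t=13: FL=W FR=S RL=W RR=S
t=16: FL=W FR=S RL=W RR=S

t=4: phase=(0,8,0,8) vs β=8 → FL=S FR=W RL=S RR=W
t=9: phase=(5,13,5,13) vs β=8 → FL=S FR=W RL=S RR=W
t=11: phase=(7,15,7,15) vs β=8 → FL=S FR=W RL=S RR=W
t=13: phase=(9,1,9,1) vs β=8 → FL=W FR=S RL=W RR=S
t=16: phase=(12,4,12,4) vs β=8 → FL=W FR=S RL=W RR=S


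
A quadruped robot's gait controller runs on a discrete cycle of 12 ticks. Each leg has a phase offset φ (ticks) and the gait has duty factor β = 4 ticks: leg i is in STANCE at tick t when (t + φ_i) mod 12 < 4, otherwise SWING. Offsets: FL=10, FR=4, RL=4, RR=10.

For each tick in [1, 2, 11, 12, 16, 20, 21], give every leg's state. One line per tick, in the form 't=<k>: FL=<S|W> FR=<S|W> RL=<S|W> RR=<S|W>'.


t=1: phase=(11,5,5,11) vs β=4 → FL=W FR=W RL=W RR=W
t=2: phase=(0,6,6,0) vs β=4 → FL=S FR=W RL=W RR=S
t=11: phase=(9,3,3,9) vs β=4 → FL=W FR=S RL=S RR=W
t=12: phase=(10,4,4,10) vs β=4 → FL=W FR=W RL=W RR=W
t=16: phase=(2,8,8,2) vs β=4 → FL=S FR=W RL=W RR=S
t=20: phase=(6,0,0,6) vs β=4 → FL=W FR=S RL=S RR=W
t=21: phase=(7,1,1,7) vs β=4 → FL=W FR=S RL=S RR=W

t=1: FL=W FR=W RL=W RR=W
t=2: FL=S FR=W RL=W RR=S
t=11: FL=W FR=S RL=S RR=W
t=12: FL=W FR=W RL=W RR=W
t=16: FL=S FR=W RL=W RR=S
t=20: FL=W FR=S RL=S RR=W
t=21: FL=W FR=S RL=S RR=W


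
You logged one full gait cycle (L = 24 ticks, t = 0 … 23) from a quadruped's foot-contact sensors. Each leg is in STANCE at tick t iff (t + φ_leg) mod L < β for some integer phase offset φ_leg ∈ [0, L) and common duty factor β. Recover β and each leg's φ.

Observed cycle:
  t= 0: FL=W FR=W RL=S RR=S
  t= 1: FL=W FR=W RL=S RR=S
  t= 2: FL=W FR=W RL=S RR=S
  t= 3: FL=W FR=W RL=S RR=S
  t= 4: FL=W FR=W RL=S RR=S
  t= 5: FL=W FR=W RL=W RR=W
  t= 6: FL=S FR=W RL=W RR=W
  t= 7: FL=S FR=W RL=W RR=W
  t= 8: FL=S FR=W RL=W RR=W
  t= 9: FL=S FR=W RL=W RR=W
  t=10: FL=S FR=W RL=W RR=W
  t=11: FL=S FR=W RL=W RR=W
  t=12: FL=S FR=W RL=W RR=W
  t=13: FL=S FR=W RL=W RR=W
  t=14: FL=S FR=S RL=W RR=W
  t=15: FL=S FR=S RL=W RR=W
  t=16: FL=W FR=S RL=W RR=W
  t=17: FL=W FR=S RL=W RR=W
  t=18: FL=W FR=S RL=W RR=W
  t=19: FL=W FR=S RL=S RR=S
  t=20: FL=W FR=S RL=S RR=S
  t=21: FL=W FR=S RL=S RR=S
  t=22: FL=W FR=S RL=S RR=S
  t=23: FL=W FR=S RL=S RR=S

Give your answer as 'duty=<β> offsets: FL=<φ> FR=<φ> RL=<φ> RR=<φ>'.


duty β = stance ticks per leg = 10
FL: stance ticks = 10; W→S at t=6 → φ=18
FR: stance ticks = 10; W→S at t=14 → φ=10
RL: stance ticks = 10; W→S at t=19 → φ=5
RR: stance ticks = 10; W→S at t=19 → φ=5

duty=10 offsets: FL=18 FR=10 RL=5 RR=5


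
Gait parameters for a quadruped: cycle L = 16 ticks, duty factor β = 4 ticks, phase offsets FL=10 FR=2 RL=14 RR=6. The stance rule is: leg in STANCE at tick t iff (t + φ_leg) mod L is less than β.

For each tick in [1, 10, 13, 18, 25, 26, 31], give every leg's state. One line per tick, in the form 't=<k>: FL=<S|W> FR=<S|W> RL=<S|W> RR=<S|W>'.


t=1: FL=W FR=S RL=W RR=W
t=10: FL=W FR=W RL=W RR=S
t=13: FL=W FR=W RL=W RR=S
t=18: FL=W FR=W RL=S RR=W
t=25: FL=S FR=W RL=W RR=W
t=26: FL=W FR=W RL=W RR=S
t=31: FL=W FR=S RL=W RR=W

t=1: phase=(11,3,15,7) vs β=4 → FL=W FR=S RL=W RR=W
t=10: phase=(4,12,8,0) vs β=4 → FL=W FR=W RL=W RR=S
t=13: phase=(7,15,11,3) vs β=4 → FL=W FR=W RL=W RR=S
t=18: phase=(12,4,0,8) vs β=4 → FL=W FR=W RL=S RR=W
t=25: phase=(3,11,7,15) vs β=4 → FL=S FR=W RL=W RR=W
t=26: phase=(4,12,8,0) vs β=4 → FL=W FR=W RL=W RR=S
t=31: phase=(9,1,13,5) vs β=4 → FL=W FR=S RL=W RR=W


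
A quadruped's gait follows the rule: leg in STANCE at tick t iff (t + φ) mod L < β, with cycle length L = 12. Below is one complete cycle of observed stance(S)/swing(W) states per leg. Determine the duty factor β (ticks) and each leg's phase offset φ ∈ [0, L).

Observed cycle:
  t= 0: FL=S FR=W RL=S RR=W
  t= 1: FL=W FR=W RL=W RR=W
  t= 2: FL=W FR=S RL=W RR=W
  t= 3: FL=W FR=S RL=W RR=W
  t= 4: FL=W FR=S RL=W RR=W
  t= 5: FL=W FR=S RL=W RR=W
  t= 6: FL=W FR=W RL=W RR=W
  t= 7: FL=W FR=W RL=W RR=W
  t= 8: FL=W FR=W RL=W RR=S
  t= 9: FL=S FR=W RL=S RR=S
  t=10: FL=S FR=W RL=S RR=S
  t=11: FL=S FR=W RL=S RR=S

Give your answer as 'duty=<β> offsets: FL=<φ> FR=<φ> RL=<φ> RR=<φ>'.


duty=4 offsets: FL=3 FR=10 RL=3 RR=4

duty β = stance ticks per leg = 4
FL: stance ticks = 4; W→S at t=9 → φ=3
FR: stance ticks = 4; W→S at t=2 → φ=10
RL: stance ticks = 4; W→S at t=9 → φ=3
RR: stance ticks = 4; W→S at t=8 → φ=4


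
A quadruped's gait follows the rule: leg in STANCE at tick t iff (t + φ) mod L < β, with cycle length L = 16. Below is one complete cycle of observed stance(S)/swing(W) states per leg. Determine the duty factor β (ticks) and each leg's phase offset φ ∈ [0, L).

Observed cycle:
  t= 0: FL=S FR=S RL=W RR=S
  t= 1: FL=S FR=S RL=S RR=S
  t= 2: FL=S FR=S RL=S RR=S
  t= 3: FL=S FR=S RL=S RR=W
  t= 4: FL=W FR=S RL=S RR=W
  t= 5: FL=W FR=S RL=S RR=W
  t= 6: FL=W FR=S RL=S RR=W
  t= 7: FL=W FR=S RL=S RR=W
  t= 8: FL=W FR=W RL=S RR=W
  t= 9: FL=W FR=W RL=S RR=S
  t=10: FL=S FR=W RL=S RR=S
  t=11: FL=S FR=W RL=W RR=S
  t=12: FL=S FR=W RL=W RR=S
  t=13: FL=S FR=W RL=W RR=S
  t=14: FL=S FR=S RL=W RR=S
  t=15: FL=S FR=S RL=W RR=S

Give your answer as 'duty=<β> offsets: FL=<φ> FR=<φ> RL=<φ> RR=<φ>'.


duty=10 offsets: FL=6 FR=2 RL=15 RR=7

duty β = stance ticks per leg = 10
FL: stance ticks = 10; W→S at t=10 → φ=6
FR: stance ticks = 10; W→S at t=14 → φ=2
RL: stance ticks = 10; W→S at t=1 → φ=15
RR: stance ticks = 10; W→S at t=9 → φ=7


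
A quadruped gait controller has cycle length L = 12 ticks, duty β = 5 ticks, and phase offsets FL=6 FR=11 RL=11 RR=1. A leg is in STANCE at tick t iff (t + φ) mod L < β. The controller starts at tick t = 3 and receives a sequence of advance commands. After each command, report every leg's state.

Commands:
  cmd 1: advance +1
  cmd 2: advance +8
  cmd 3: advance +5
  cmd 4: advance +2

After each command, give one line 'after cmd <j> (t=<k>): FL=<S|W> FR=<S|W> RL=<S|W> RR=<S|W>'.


after cmd 1 (t=4): FL=W FR=S RL=S RR=W
after cmd 2 (t=12): FL=W FR=W RL=W RR=S
after cmd 3 (t=17): FL=W FR=S RL=S RR=W
after cmd 4 (t=19): FL=S FR=W RL=W RR=W

start t=3: FL=W FR=S RL=S RR=S
cmd 1: advance +1 → t=4, phase=(10,3,3,5) → FL=W FR=S RL=S RR=W
cmd 2: advance +8 → t=12, phase=(6,11,11,1) → FL=W FR=W RL=W RR=S
cmd 3: advance +5 → t=17, phase=(11,4,4,6) → FL=W FR=S RL=S RR=W
cmd 4: advance +2 → t=19, phase=(1,6,6,8) → FL=S FR=W RL=W RR=W


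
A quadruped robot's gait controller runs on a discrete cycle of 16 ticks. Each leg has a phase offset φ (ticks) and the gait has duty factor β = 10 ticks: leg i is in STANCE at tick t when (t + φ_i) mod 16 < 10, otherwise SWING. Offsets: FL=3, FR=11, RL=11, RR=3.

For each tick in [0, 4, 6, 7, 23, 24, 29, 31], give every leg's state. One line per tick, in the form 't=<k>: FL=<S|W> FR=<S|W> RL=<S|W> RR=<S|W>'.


t=0: phase=(3,11,11,3) vs β=10 → FL=S FR=W RL=W RR=S
t=4: phase=(7,15,15,7) vs β=10 → FL=S FR=W RL=W RR=S
t=6: phase=(9,1,1,9) vs β=10 → FL=S FR=S RL=S RR=S
t=7: phase=(10,2,2,10) vs β=10 → FL=W FR=S RL=S RR=W
t=23: phase=(10,2,2,10) vs β=10 → FL=W FR=S RL=S RR=W
t=24: phase=(11,3,3,11) vs β=10 → FL=W FR=S RL=S RR=W
t=29: phase=(0,8,8,0) vs β=10 → FL=S FR=S RL=S RR=S
t=31: phase=(2,10,10,2) vs β=10 → FL=S FR=W RL=W RR=S

t=0: FL=S FR=W RL=W RR=S
t=4: FL=S FR=W RL=W RR=S
t=6: FL=S FR=S RL=S RR=S
t=7: FL=W FR=S RL=S RR=W
t=23: FL=W FR=S RL=S RR=W
t=24: FL=W FR=S RL=S RR=W
t=29: FL=S FR=S RL=S RR=S
t=31: FL=S FR=W RL=W RR=S


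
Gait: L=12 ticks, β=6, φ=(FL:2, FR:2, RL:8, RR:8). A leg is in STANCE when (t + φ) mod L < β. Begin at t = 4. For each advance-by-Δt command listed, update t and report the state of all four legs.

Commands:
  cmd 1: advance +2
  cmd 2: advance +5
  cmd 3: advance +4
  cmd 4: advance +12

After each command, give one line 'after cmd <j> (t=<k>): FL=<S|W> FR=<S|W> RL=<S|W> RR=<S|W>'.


after cmd 1 (t=6): FL=W FR=W RL=S RR=S
after cmd 2 (t=11): FL=S FR=S RL=W RR=W
after cmd 3 (t=15): FL=S FR=S RL=W RR=W
after cmd 4 (t=27): FL=S FR=S RL=W RR=W

start t=4: FL=W FR=W RL=S RR=S
cmd 1: advance +2 → t=6, phase=(8,8,2,2) → FL=W FR=W RL=S RR=S
cmd 2: advance +5 → t=11, phase=(1,1,7,7) → FL=S FR=S RL=W RR=W
cmd 3: advance +4 → t=15, phase=(5,5,11,11) → FL=S FR=S RL=W RR=W
cmd 4: advance +12 → t=27, phase=(5,5,11,11) → FL=S FR=S RL=W RR=W


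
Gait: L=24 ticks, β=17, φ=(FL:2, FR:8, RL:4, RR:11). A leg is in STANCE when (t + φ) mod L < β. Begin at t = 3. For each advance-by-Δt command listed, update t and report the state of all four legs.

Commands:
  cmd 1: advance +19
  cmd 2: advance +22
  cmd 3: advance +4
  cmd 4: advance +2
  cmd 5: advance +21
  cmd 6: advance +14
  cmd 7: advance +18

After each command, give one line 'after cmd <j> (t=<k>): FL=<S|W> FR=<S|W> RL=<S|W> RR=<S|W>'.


after cmd 1 (t=22): FL=S FR=S RL=S RR=S
after cmd 2 (t=44): FL=W FR=S RL=S RR=S
after cmd 3 (t=48): FL=S FR=S RL=S RR=S
after cmd 4 (t=50): FL=S FR=S RL=S RR=S
after cmd 5 (t=71): FL=S FR=S RL=S RR=S
after cmd 6 (t=85): FL=S FR=W RL=W RR=S
after cmd 7 (t=103): FL=S FR=S RL=S RR=W

start t=3: FL=S FR=S RL=S RR=S
cmd 1: advance +19 → t=22, phase=(0,6,2,9) → FL=S FR=S RL=S RR=S
cmd 2: advance +22 → t=44, phase=(22,4,0,7) → FL=W FR=S RL=S RR=S
cmd 3: advance +4 → t=48, phase=(2,8,4,11) → FL=S FR=S RL=S RR=S
cmd 4: advance +2 → t=50, phase=(4,10,6,13) → FL=S FR=S RL=S RR=S
cmd 5: advance +21 → t=71, phase=(1,7,3,10) → FL=S FR=S RL=S RR=S
cmd 6: advance +14 → t=85, phase=(15,21,17,0) → FL=S FR=W RL=W RR=S
cmd 7: advance +18 → t=103, phase=(9,15,11,18) → FL=S FR=S RL=S RR=W


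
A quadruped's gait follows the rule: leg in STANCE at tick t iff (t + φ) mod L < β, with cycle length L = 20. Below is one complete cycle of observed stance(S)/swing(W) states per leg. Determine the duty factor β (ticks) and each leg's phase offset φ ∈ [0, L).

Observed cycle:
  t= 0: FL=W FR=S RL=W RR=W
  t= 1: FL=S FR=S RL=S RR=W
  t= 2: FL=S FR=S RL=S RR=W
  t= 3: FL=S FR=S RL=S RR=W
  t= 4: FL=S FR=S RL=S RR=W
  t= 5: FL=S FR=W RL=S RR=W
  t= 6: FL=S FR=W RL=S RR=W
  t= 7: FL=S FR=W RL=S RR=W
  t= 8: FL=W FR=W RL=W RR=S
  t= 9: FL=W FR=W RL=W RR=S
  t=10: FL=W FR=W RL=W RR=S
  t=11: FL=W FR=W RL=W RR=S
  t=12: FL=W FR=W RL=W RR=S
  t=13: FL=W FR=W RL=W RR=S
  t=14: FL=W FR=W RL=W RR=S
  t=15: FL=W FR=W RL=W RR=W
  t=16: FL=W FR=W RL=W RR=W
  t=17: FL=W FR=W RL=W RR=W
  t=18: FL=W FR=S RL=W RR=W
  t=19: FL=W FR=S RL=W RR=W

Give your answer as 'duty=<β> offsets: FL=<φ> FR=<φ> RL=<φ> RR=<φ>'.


duty=7 offsets: FL=19 FR=2 RL=19 RR=12

duty β = stance ticks per leg = 7
FL: stance ticks = 7; W→S at t=1 → φ=19
FR: stance ticks = 7; W→S at t=18 → φ=2
RL: stance ticks = 7; W→S at t=1 → φ=19
RR: stance ticks = 7; W→S at t=8 → φ=12


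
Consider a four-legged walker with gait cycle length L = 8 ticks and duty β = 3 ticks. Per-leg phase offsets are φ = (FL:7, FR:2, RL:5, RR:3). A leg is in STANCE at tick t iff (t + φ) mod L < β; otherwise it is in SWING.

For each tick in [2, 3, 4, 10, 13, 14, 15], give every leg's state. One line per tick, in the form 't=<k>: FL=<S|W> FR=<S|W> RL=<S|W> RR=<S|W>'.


t=2: phase=(1,4,7,5) vs β=3 → FL=S FR=W RL=W RR=W
t=3: phase=(2,5,0,6) vs β=3 → FL=S FR=W RL=S RR=W
t=4: phase=(3,6,1,7) vs β=3 → FL=W FR=W RL=S RR=W
t=10: phase=(1,4,7,5) vs β=3 → FL=S FR=W RL=W RR=W
t=13: phase=(4,7,2,0) vs β=3 → FL=W FR=W RL=S RR=S
t=14: phase=(5,0,3,1) vs β=3 → FL=W FR=S RL=W RR=S
t=15: phase=(6,1,4,2) vs β=3 → FL=W FR=S RL=W RR=S

t=2: FL=S FR=W RL=W RR=W
t=3: FL=S FR=W RL=S RR=W
t=4: FL=W FR=W RL=S RR=W
t=10: FL=S FR=W RL=W RR=W
t=13: FL=W FR=W RL=S RR=S
t=14: FL=W FR=S RL=W RR=S
t=15: FL=W FR=S RL=W RR=S


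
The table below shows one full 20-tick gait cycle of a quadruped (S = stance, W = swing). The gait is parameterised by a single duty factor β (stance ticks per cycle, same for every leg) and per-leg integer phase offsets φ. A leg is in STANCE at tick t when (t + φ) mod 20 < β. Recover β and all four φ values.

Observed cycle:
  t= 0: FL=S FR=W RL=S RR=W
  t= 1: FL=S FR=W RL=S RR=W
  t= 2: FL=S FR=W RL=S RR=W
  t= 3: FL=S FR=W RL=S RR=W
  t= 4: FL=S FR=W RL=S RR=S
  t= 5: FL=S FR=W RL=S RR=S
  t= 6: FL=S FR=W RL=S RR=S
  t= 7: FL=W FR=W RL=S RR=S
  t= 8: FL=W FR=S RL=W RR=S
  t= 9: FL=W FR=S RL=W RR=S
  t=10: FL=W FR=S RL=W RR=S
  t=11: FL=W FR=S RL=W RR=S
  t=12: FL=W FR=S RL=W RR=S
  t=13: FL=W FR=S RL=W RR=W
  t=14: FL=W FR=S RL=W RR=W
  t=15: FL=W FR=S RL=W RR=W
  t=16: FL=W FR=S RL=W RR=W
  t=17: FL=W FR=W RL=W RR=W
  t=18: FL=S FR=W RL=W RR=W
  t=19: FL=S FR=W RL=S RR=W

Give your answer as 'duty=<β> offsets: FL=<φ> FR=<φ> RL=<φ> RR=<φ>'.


duty β = stance ticks per leg = 9
FL: stance ticks = 9; W→S at t=18 → φ=2
FR: stance ticks = 9; W→S at t=8 → φ=12
RL: stance ticks = 9; W→S at t=19 → φ=1
RR: stance ticks = 9; W→S at t=4 → φ=16

duty=9 offsets: FL=2 FR=12 RL=1 RR=16


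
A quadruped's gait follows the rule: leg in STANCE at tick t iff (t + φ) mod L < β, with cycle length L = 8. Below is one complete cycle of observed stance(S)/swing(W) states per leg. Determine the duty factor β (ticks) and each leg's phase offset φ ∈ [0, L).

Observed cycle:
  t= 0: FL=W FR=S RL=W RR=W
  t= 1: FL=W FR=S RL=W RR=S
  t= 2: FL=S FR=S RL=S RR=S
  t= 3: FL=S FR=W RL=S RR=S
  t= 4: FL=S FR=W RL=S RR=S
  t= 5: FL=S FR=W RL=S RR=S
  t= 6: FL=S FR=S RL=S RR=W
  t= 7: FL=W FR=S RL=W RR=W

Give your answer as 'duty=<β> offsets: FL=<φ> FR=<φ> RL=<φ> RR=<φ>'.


duty β = stance ticks per leg = 5
FL: stance ticks = 5; W→S at t=2 → φ=6
FR: stance ticks = 5; W→S at t=6 → φ=2
RL: stance ticks = 5; W→S at t=2 → φ=6
RR: stance ticks = 5; W→S at t=1 → φ=7

duty=5 offsets: FL=6 FR=2 RL=6 RR=7


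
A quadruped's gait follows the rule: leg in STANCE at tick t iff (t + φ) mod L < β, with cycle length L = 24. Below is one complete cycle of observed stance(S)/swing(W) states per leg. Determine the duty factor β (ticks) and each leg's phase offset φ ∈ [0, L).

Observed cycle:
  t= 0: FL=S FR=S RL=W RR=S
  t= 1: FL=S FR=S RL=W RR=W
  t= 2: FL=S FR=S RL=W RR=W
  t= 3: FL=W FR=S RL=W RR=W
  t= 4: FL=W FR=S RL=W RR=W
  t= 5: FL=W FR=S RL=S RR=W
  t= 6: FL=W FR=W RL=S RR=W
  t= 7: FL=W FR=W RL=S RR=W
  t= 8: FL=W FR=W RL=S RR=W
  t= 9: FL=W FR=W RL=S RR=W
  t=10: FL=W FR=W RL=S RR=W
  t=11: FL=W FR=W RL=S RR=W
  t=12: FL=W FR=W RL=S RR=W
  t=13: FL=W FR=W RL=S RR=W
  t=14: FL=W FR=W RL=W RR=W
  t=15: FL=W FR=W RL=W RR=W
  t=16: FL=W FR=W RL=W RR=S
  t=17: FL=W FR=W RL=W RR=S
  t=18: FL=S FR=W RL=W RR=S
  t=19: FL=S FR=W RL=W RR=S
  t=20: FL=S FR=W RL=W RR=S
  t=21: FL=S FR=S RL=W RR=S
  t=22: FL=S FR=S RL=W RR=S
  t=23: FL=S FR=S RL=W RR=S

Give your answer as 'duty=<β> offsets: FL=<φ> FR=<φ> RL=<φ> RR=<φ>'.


duty=9 offsets: FL=6 FR=3 RL=19 RR=8

duty β = stance ticks per leg = 9
FL: stance ticks = 9; W→S at t=18 → φ=6
FR: stance ticks = 9; W→S at t=21 → φ=3
RL: stance ticks = 9; W→S at t=5 → φ=19
RR: stance ticks = 9; W→S at t=16 → φ=8


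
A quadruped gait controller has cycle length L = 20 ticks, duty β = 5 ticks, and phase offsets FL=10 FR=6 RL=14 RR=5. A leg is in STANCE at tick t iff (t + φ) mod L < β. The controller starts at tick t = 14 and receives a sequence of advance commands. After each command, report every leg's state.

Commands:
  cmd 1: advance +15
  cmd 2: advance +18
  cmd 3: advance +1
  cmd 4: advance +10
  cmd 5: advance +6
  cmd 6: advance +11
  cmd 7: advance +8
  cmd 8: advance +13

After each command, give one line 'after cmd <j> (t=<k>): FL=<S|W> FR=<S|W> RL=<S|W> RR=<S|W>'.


after cmd 1 (t=29): FL=W FR=W RL=S RR=W
after cmd 2 (t=47): FL=W FR=W RL=S RR=W
after cmd 3 (t=48): FL=W FR=W RL=S RR=W
after cmd 4 (t=58): FL=W FR=S RL=W RR=S
after cmd 5 (t=64): FL=W FR=W RL=W RR=W
after cmd 6 (t=75): FL=W FR=S RL=W RR=S
after cmd 7 (t=83): FL=W FR=W RL=W RR=W
after cmd 8 (t=96): FL=W FR=S RL=W RR=S

start t=14: FL=S FR=S RL=W RR=W
cmd 1: advance +15 → t=29, phase=(19,15,3,14) → FL=W FR=W RL=S RR=W
cmd 2: advance +18 → t=47, phase=(17,13,1,12) → FL=W FR=W RL=S RR=W
cmd 3: advance +1 → t=48, phase=(18,14,2,13) → FL=W FR=W RL=S RR=W
cmd 4: advance +10 → t=58, phase=(8,4,12,3) → FL=W FR=S RL=W RR=S
cmd 5: advance +6 → t=64, phase=(14,10,18,9) → FL=W FR=W RL=W RR=W
cmd 6: advance +11 → t=75, phase=(5,1,9,0) → FL=W FR=S RL=W RR=S
cmd 7: advance +8 → t=83, phase=(13,9,17,8) → FL=W FR=W RL=W RR=W
cmd 8: advance +13 → t=96, phase=(6,2,10,1) → FL=W FR=S RL=W RR=S


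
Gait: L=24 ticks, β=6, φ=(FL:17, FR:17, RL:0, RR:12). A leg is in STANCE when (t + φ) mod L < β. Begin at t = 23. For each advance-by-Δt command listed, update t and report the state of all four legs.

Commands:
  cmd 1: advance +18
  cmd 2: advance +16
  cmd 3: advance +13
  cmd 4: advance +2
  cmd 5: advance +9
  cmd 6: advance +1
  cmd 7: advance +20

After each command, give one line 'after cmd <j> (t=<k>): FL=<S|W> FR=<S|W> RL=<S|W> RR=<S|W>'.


after cmd 1 (t=41): FL=W FR=W RL=W RR=S
after cmd 2 (t=57): FL=S FR=S RL=W RR=W
after cmd 3 (t=70): FL=W FR=W RL=W RR=W
after cmd 4 (t=72): FL=W FR=W RL=S RR=W
after cmd 5 (t=81): FL=S FR=S RL=W RR=W
after cmd 6 (t=82): FL=S FR=S RL=W RR=W
after cmd 7 (t=102): FL=W FR=W RL=W RR=W

start t=23: FL=W FR=W RL=W RR=W
cmd 1: advance +18 → t=41, phase=(10,10,17,5) → FL=W FR=W RL=W RR=S
cmd 2: advance +16 → t=57, phase=(2,2,9,21) → FL=S FR=S RL=W RR=W
cmd 3: advance +13 → t=70, phase=(15,15,22,10) → FL=W FR=W RL=W RR=W
cmd 4: advance +2 → t=72, phase=(17,17,0,12) → FL=W FR=W RL=S RR=W
cmd 5: advance +9 → t=81, phase=(2,2,9,21) → FL=S FR=S RL=W RR=W
cmd 6: advance +1 → t=82, phase=(3,3,10,22) → FL=S FR=S RL=W RR=W
cmd 7: advance +20 → t=102, phase=(23,23,6,18) → FL=W FR=W RL=W RR=W


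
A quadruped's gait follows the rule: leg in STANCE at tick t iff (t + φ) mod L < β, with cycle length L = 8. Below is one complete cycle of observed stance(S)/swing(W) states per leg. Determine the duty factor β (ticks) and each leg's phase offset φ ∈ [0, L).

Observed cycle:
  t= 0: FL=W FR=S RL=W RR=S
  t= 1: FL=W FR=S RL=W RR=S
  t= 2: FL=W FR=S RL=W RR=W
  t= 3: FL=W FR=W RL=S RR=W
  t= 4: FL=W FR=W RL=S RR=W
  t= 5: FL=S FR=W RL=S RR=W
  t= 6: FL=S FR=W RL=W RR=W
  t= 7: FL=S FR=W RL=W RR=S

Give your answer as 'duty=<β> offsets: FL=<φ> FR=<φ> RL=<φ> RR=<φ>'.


duty=3 offsets: FL=3 FR=0 RL=5 RR=1

duty β = stance ticks per leg = 3
FL: stance ticks = 3; W→S at t=5 → φ=3
FR: stance ticks = 3; W→S at t=0 → φ=0
RL: stance ticks = 3; W→S at t=3 → φ=5
RR: stance ticks = 3; W→S at t=7 → φ=1


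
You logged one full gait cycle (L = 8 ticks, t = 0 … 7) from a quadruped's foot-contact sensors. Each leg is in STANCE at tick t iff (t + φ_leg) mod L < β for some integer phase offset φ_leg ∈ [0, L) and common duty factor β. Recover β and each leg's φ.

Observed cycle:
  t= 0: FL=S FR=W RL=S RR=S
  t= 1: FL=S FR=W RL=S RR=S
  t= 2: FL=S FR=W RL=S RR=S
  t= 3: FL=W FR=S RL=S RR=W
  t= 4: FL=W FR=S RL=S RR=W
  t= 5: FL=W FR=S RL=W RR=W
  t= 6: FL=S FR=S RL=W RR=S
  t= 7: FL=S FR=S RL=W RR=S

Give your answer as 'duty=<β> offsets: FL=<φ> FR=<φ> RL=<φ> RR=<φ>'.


duty β = stance ticks per leg = 5
FL: stance ticks = 5; W→S at t=6 → φ=2
FR: stance ticks = 5; W→S at t=3 → φ=5
RL: stance ticks = 5; W→S at t=0 → φ=0
RR: stance ticks = 5; W→S at t=6 → φ=2

duty=5 offsets: FL=2 FR=5 RL=0 RR=2


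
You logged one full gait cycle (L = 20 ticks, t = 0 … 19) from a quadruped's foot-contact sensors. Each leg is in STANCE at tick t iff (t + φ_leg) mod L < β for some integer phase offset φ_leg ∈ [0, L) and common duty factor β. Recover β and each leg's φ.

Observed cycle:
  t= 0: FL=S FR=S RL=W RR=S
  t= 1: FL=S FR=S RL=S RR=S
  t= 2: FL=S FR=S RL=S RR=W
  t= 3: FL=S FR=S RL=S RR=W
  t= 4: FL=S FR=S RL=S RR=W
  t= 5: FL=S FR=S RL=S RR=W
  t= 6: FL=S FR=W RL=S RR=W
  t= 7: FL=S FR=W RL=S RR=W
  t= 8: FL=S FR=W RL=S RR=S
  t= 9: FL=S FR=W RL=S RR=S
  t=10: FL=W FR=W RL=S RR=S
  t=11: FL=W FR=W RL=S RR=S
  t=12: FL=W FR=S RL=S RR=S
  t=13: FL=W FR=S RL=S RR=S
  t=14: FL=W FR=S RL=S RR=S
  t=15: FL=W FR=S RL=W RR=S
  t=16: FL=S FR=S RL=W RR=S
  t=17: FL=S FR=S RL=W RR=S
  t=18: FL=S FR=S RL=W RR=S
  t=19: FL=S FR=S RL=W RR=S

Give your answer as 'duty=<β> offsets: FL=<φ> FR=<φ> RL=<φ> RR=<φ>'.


duty β = stance ticks per leg = 14
FL: stance ticks = 14; W→S at t=16 → φ=4
FR: stance ticks = 14; W→S at t=12 → φ=8
RL: stance ticks = 14; W→S at t=1 → φ=19
RR: stance ticks = 14; W→S at t=8 → φ=12

duty=14 offsets: FL=4 FR=8 RL=19 RR=12


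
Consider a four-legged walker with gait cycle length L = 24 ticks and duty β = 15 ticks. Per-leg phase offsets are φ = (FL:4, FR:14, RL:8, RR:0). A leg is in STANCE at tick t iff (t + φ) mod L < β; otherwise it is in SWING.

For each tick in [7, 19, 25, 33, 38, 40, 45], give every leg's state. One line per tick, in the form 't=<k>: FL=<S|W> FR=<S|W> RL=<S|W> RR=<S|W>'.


t=7: FL=S FR=W RL=W RR=S
t=19: FL=W FR=S RL=S RR=W
t=25: FL=S FR=W RL=S RR=S
t=33: FL=S FR=W RL=W RR=S
t=38: FL=W FR=S RL=W RR=S
t=40: FL=W FR=S RL=S RR=W
t=45: FL=S FR=S RL=S RR=W

t=7: phase=(11,21,15,7) vs β=15 → FL=S FR=W RL=W RR=S
t=19: phase=(23,9,3,19) vs β=15 → FL=W FR=S RL=S RR=W
t=25: phase=(5,15,9,1) vs β=15 → FL=S FR=W RL=S RR=S
t=33: phase=(13,23,17,9) vs β=15 → FL=S FR=W RL=W RR=S
t=38: phase=(18,4,22,14) vs β=15 → FL=W FR=S RL=W RR=S
t=40: phase=(20,6,0,16) vs β=15 → FL=W FR=S RL=S RR=W
t=45: phase=(1,11,5,21) vs β=15 → FL=S FR=S RL=S RR=W


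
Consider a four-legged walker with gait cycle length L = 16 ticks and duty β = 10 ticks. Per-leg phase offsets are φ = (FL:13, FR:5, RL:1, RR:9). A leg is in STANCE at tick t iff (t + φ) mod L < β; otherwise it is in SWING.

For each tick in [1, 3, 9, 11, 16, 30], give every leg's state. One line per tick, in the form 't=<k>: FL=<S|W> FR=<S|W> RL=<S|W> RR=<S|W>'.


t=1: phase=(14,6,2,10) vs β=10 → FL=W FR=S RL=S RR=W
t=3: phase=(0,8,4,12) vs β=10 → FL=S FR=S RL=S RR=W
t=9: phase=(6,14,10,2) vs β=10 → FL=S FR=W RL=W RR=S
t=11: phase=(8,0,12,4) vs β=10 → FL=S FR=S RL=W RR=S
t=16: phase=(13,5,1,9) vs β=10 → FL=W FR=S RL=S RR=S
t=30: phase=(11,3,15,7) vs β=10 → FL=W FR=S RL=W RR=S

t=1: FL=W FR=S RL=S RR=W
t=3: FL=S FR=S RL=S RR=W
t=9: FL=S FR=W RL=W RR=S
t=11: FL=S FR=S RL=W RR=S
t=16: FL=W FR=S RL=S RR=S
t=30: FL=W FR=S RL=W RR=S


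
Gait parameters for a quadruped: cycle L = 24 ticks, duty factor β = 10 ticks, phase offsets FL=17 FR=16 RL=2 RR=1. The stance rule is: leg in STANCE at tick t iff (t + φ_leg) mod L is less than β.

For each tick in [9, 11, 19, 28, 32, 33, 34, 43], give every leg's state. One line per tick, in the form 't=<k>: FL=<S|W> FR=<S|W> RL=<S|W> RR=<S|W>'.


t=9: FL=S FR=S RL=W RR=W
t=11: FL=S FR=S RL=W RR=W
t=19: FL=W FR=W RL=W RR=W
t=28: FL=W FR=W RL=S RR=S
t=32: FL=S FR=S RL=W RR=S
t=33: FL=S FR=S RL=W RR=W
t=34: FL=S FR=S RL=W RR=W
t=43: FL=W FR=W RL=W RR=W

t=9: phase=(2,1,11,10) vs β=10 → FL=S FR=S RL=W RR=W
t=11: phase=(4,3,13,12) vs β=10 → FL=S FR=S RL=W RR=W
t=19: phase=(12,11,21,20) vs β=10 → FL=W FR=W RL=W RR=W
t=28: phase=(21,20,6,5) vs β=10 → FL=W FR=W RL=S RR=S
t=32: phase=(1,0,10,9) vs β=10 → FL=S FR=S RL=W RR=S
t=33: phase=(2,1,11,10) vs β=10 → FL=S FR=S RL=W RR=W
t=34: phase=(3,2,12,11) vs β=10 → FL=S FR=S RL=W RR=W
t=43: phase=(12,11,21,20) vs β=10 → FL=W FR=W RL=W RR=W


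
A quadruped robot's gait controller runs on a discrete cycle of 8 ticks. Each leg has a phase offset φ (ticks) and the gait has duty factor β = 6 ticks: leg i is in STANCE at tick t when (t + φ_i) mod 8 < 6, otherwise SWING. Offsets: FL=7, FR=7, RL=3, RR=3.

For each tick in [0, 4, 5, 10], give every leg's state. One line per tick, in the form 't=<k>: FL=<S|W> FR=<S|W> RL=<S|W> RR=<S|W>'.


t=0: FL=W FR=W RL=S RR=S
t=4: FL=S FR=S RL=W RR=W
t=5: FL=S FR=S RL=S RR=S
t=10: FL=S FR=S RL=S RR=S

t=0: phase=(7,7,3,3) vs β=6 → FL=W FR=W RL=S RR=S
t=4: phase=(3,3,7,7) vs β=6 → FL=S FR=S RL=W RR=W
t=5: phase=(4,4,0,0) vs β=6 → FL=S FR=S RL=S RR=S
t=10: phase=(1,1,5,5) vs β=6 → FL=S FR=S RL=S RR=S


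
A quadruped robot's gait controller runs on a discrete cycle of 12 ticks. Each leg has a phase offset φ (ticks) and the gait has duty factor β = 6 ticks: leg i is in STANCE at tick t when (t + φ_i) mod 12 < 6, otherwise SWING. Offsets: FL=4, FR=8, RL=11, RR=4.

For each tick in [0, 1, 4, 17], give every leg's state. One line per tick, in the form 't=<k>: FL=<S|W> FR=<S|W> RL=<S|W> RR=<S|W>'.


t=0: FL=S FR=W RL=W RR=S
t=1: FL=S FR=W RL=S RR=S
t=4: FL=W FR=S RL=S RR=W
t=17: FL=W FR=S RL=S RR=W

t=0: phase=(4,8,11,4) vs β=6 → FL=S FR=W RL=W RR=S
t=1: phase=(5,9,0,5) vs β=6 → FL=S FR=W RL=S RR=S
t=4: phase=(8,0,3,8) vs β=6 → FL=W FR=S RL=S RR=W
t=17: phase=(9,1,4,9) vs β=6 → FL=W FR=S RL=S RR=W


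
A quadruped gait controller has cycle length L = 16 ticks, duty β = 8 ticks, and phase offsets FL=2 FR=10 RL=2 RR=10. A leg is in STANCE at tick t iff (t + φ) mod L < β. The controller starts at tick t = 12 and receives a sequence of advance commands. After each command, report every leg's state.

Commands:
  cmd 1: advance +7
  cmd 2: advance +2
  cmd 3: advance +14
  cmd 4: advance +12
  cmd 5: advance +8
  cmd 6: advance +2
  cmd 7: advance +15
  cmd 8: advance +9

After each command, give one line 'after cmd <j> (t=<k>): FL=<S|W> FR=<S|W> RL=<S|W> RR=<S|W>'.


start t=12: FL=W FR=S RL=W RR=S
cmd 1: advance +7 → t=19, phase=(5,13,5,13) → FL=S FR=W RL=S RR=W
cmd 2: advance +2 → t=21, phase=(7,15,7,15) → FL=S FR=W RL=S RR=W
cmd 3: advance +14 → t=35, phase=(5,13,5,13) → FL=S FR=W RL=S RR=W
cmd 4: advance +12 → t=47, phase=(1,9,1,9) → FL=S FR=W RL=S RR=W
cmd 5: advance +8 → t=55, phase=(9,1,9,1) → FL=W FR=S RL=W RR=S
cmd 6: advance +2 → t=57, phase=(11,3,11,3) → FL=W FR=S RL=W RR=S
cmd 7: advance +15 → t=72, phase=(10,2,10,2) → FL=W FR=S RL=W RR=S
cmd 8: advance +9 → t=81, phase=(3,11,3,11) → FL=S FR=W RL=S RR=W

after cmd 1 (t=19): FL=S FR=W RL=S RR=W
after cmd 2 (t=21): FL=S FR=W RL=S RR=W
after cmd 3 (t=35): FL=S FR=W RL=S RR=W
after cmd 4 (t=47): FL=S FR=W RL=S RR=W
after cmd 5 (t=55): FL=W FR=S RL=W RR=S
after cmd 6 (t=57): FL=W FR=S RL=W RR=S
after cmd 7 (t=72): FL=W FR=S RL=W RR=S
after cmd 8 (t=81): FL=S FR=W RL=S RR=W


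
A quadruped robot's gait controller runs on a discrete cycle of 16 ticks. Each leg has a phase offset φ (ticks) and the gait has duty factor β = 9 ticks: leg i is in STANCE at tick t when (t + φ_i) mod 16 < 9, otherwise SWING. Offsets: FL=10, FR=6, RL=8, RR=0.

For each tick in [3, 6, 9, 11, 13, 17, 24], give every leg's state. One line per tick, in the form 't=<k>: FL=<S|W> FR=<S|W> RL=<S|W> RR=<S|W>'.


t=3: phase=(13,9,11,3) vs β=9 → FL=W FR=W RL=W RR=S
t=6: phase=(0,12,14,6) vs β=9 → FL=S FR=W RL=W RR=S
t=9: phase=(3,15,1,9) vs β=9 → FL=S FR=W RL=S RR=W
t=11: phase=(5,1,3,11) vs β=9 → FL=S FR=S RL=S RR=W
t=13: phase=(7,3,5,13) vs β=9 → FL=S FR=S RL=S RR=W
t=17: phase=(11,7,9,1) vs β=9 → FL=W FR=S RL=W RR=S
t=24: phase=(2,14,0,8) vs β=9 → FL=S FR=W RL=S RR=S

t=3: FL=W FR=W RL=W RR=S
t=6: FL=S FR=W RL=W RR=S
t=9: FL=S FR=W RL=S RR=W
t=11: FL=S FR=S RL=S RR=W
t=13: FL=S FR=S RL=S RR=W
t=17: FL=W FR=S RL=W RR=S
t=24: FL=S FR=W RL=S RR=S


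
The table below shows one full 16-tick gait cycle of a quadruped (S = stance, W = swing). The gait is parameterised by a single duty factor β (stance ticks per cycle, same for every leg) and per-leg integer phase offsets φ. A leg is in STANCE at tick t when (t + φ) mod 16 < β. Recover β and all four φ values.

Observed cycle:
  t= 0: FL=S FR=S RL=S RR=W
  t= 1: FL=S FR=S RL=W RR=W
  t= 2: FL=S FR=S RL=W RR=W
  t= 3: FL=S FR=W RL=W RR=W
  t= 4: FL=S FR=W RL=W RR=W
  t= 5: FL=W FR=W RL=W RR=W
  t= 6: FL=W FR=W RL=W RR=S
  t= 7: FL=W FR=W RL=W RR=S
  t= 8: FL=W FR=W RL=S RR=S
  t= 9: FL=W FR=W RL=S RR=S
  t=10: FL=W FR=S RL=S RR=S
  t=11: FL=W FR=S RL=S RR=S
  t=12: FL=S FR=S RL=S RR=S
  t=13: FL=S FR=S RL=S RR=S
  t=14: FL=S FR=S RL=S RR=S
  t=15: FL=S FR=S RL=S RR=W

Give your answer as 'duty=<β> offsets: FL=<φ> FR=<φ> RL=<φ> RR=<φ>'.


duty=9 offsets: FL=4 FR=6 RL=8 RR=10

duty β = stance ticks per leg = 9
FL: stance ticks = 9; W→S at t=12 → φ=4
FR: stance ticks = 9; W→S at t=10 → φ=6
RL: stance ticks = 9; W→S at t=8 → φ=8
RR: stance ticks = 9; W→S at t=6 → φ=10


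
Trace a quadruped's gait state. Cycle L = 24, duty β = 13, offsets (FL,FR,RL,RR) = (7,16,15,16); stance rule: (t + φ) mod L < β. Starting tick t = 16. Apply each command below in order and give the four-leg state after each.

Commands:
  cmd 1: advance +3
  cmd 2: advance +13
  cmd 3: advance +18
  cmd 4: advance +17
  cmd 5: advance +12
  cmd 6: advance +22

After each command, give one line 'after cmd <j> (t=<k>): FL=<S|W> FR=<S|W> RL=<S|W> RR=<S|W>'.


after cmd 1 (t=19): FL=S FR=S RL=S RR=S
after cmd 2 (t=32): FL=W FR=S RL=W RR=S
after cmd 3 (t=50): FL=S FR=W RL=W RR=W
after cmd 4 (t=67): FL=S FR=S RL=S RR=S
after cmd 5 (t=79): FL=W FR=W RL=W RR=W
after cmd 6 (t=101): FL=S FR=W RL=W RR=W

start t=16: FL=W FR=S RL=S RR=S
cmd 1: advance +3 → t=19, phase=(2,11,10,11) → FL=S FR=S RL=S RR=S
cmd 2: advance +13 → t=32, phase=(15,0,23,0) → FL=W FR=S RL=W RR=S
cmd 3: advance +18 → t=50, phase=(9,18,17,18) → FL=S FR=W RL=W RR=W
cmd 4: advance +17 → t=67, phase=(2,11,10,11) → FL=S FR=S RL=S RR=S
cmd 5: advance +12 → t=79, phase=(14,23,22,23) → FL=W FR=W RL=W RR=W
cmd 6: advance +22 → t=101, phase=(12,21,20,21) → FL=S FR=W RL=W RR=W
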